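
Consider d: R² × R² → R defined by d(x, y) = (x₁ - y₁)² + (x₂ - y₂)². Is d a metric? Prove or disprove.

No. The squared Euclidean distance fails the triangle inequality. Counterexample: x = (0, 0), y = (2, 2), z = (4, 4). d(x,z) = 4² + 4² = 32, but d(x,y) + d(y,z) = (2² + 2²) + (2² + 2²) = 8 + 8 = 16. Since 32 > 16, the triangle inequality is violated. (Note: √d, the ordinary Euclidean distance, IS a metric.)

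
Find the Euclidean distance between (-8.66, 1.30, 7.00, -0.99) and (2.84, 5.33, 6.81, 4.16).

√(Σ(x_i - y_i)²) = √((-8.66 - 2.84)² + (1.3 - 5.33)² + (7 - 6.81)² + (-0.99 - 4.16)²)
= √((-11.5)² + (-4.03)² + 0.19² + (-5.15)²) = √(132.25 + 16.2409 + 0.0361 + 26.5225) = √175.0495 ≈ 13.2306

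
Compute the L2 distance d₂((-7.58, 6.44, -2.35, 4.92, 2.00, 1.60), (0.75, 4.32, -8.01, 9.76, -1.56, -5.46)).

√(Σ(x_i - y_i)²) = √((-7.58 - 0.75)² + (6.44 - 4.32)² + (-2.35 - (-8.01))² + (4.92 - 9.76)² + (2 - (-1.56))² + (1.6 - (-5.46))²)
= √((-8.33)² + 2.12² + 5.66² + (-4.84)² + 3.56² + 7.06²) = √(69.3889 + 4.4944 + 32.0356 + 23.4256 + 12.6736 + 49.8436) = √191.8617 ≈ 13.8514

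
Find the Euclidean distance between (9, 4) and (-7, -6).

√(Σ(x_i - y_i)²) = √((9 - (-7))² + (4 - (-6))²)
= √(16² + 10²) = √(256 + 100) = √356 ≈ 18.868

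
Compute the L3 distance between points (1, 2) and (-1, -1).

(Σ|x_i - y_i|^3)^(1/3) = (|1 - (-1)|^3 + |2 - (-1)|^3)^(1/3)
= (2^3 + 3^3)^(1/3) = (8 + 27)^(1/3) = (35)^(1/3) ≈ 3.2711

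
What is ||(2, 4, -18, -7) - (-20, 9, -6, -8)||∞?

max(|x_i - y_i|) = max(|2 - (-20)|, |4 - 9|, |-18 - (-6)|, |-7 - (-8)|) = max(22, 5, 12, 1) = 22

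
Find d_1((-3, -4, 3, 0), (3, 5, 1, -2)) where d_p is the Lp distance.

Σ|x_i - y_i| = |-3 - 3| + |-4 - 5| + |3 - 1| + |0 - (-2)| = 6 + 9 + 2 + 2 = 19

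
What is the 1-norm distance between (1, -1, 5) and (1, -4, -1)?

Σ|x_i - y_i| = |1 - 1| + |-1 - (-4)| + |5 - (-1)| = 0 + 3 + 6 = 9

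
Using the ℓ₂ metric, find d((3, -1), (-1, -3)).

√(Σ(x_i - y_i)²) = √((3 - (-1))² + (-1 - (-3))²)
= √(4² + 2²) = √(16 + 4) = √20 ≈ 4.4721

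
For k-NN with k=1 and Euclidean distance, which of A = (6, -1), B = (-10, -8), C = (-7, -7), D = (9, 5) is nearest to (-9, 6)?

Distances: d(A) ≈ 16.5529, d(B) ≈ 14.0357, d(C) ≈ 13.1529, d(D) ≈ 18.0278. Nearest: C = (-7, -7) with distance 13.1529.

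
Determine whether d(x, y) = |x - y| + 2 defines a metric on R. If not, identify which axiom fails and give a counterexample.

No. d fails identity of indiscernibles (specifically d(x,x) = 0): d(-4, -4) = |-4 - (-4)| + 2 = 0 + 2 = 2 ≠ 0.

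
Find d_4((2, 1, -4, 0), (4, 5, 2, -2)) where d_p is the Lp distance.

(Σ|x_i - y_i|^4)^(1/4) = (|2 - 4|^4 + |1 - 5|^4 + |-4 - 2|^4 + |0 - (-2)|^4)^(1/4)
= (2^4 + 4^4 + 6^4 + 2^4)^(1/4) = (16 + 256 + 1296 + 16)^(1/4) = (1584)^(1/4) ≈ 6.3087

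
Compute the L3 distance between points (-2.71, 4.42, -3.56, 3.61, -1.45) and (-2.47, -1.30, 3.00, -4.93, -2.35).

(Σ|x_i - y_i|^3)^(1/3) = (|-2.71 - (-2.47)|^3 + |4.42 - (-1.3)|^3 + |-3.56 - 3|^3 + |3.61 - (-4.93)|^3 + |-1.45 - (-2.35)|^3)^(1/3)
= (0.24^3 + 5.72^3 + 6.56^3 + 8.54^3 + 0.9^3)^(1/3) ≈ (0.0138 + 187.1492 + 282.3004 + 622.8359 + 0.729)^(1/3) = (1093.0283)^(1/3) ≈ 10.3009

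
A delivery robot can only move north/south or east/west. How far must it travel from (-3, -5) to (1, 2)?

Σ|x_i - y_i| = |-3 - 1| + |-5 - 2| = 4 + 7 = 11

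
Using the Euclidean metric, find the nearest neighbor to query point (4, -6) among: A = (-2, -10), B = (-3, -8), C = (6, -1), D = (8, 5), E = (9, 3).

Distances: d(A) ≈ 7.2111, d(B) ≈ 7.2801, d(C) ≈ 5.3852, d(D) ≈ 11.7047, d(E) ≈ 10.2956. Nearest: C = (6, -1) with distance 5.3852.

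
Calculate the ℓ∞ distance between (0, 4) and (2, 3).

max(|x_i - y_i|) = max(|0 - 2|, |4 - 3|) = max(2, 1) = 2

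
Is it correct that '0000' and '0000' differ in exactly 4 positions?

Differing positions: none. Hamming distance = 0, so the claim that d_H = 4 is false.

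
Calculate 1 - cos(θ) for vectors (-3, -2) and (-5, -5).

With u = (-3, -2), v = (-5, -5):
u·v = (-3)·(-5) + (-2)·(-5) = 15 + 10 = 25.
|u| = √((-3)² + (-2)²) = √13, |v| = √((-5)² + (-5)²) = √50, so |u||v| = √(13·50) = √650.
cos θ = (u·v)/(|u||v|) = 25/√650 ≈ 0.9806
Cosine distance = 1 - cos θ ≈ 1 - 0.9806 = 0.0194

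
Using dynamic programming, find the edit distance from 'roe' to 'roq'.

Let D[i][j] be the edit distance between the first i characters of 'roe' and the first j characters of 'roq', with D[i][0] = i, D[0][j] = j, and D[i][j] = D[i-1][j-1] if the characters match, else 1 + min(D[i-1][j], D[i][j-1], D[i-1][j-1]). Filling the table (rows: prefixes of 'roe', columns: prefixes of 'roq'):
     ε  r  o  q
  ε  0  1  2  3
  r  1  0  1  2
  o  2  1  0  1
  e  3  2  1  1
The bottom-right entry gives D[3][3] = 1, so no sequence of fewer than 1 edit works. Backtracking through the table gives one optimal edit sequence (1 edit):
  roe → roq (sub e→q @3)
Edit distance = 1.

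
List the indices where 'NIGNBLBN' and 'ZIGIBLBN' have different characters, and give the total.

Differing positions: 1, 4. Hamming distance = 2.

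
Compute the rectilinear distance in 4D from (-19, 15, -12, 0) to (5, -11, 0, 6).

Σ|x_i - y_i| = |-19 - 5| + |15 - (-11)| + |-12 - 0| + |0 - 6| = 24 + 26 + 12 + 6 = 68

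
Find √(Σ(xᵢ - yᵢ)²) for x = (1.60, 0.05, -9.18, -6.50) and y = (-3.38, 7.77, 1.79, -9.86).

√(Σ(x_i - y_i)²) = √((1.6 - (-3.38))² + (0.05 - 7.77)² + (-9.18 - 1.79)² + (-6.5 - (-9.86))²)
= √(4.98² + (-7.72)² + (-10.97)² + 3.36²) = √(24.8004 + 59.5984 + 120.3409 + 11.2896) = √216.0293 ≈ 14.6979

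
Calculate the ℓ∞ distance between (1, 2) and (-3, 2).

max(|x_i - y_i|) = max(|1 - (-3)|, |2 - 2|) = max(4, 0) = 4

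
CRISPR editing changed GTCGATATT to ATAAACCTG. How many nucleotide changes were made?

Differing positions: 1, 3, 4, 6, 7, 9. Hamming distance = 6.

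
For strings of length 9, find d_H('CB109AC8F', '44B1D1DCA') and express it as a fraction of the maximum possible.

Differing positions: 1, 2, 3, 4, 5, 6, 7, 8, 9. Hamming distance = 9. The maximum possible Hamming distance for length-9 strings is 9, so d_H/9 = 9/9 = 1.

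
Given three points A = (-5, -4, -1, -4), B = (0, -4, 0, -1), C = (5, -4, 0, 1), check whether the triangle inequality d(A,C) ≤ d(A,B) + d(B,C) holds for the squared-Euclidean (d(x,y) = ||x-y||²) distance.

d(A,B) = 5² + 0² + 1² + 3² = 35, d(B,C) = 5² + 0² + 0² + 2² = 29, d(A,C) = 10² + 0² + 1² + 5² = 126.
d(A,C) = 126 > 35 + 29 = 64. Triangle inequality is VIOLATED. (Squared-Euclidean is not a metric — this is a counterexample.)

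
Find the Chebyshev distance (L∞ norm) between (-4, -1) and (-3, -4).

max(|x_i - y_i|) = max(|-4 - (-3)|, |-1 - (-4)|) = max(1, 3) = 3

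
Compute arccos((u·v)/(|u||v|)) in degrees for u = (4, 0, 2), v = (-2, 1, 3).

With u = (4, 0, 2), v = (-2, 1, 3):
u·v = 4·(-2) + 0·1 + 2·3 = (-8) + 0 + 6 = -2.
|u| = √(4² + 0² + 2²) = √20, |v| = √((-2)² + 1² + 3²) = √14, so |u||v| = √(20·14) = √280.
cos θ = (u·v)/(|u||v|) = -2/√280 ≈ -0.119523
θ = arccos(-0.119523) ≈ 96.86°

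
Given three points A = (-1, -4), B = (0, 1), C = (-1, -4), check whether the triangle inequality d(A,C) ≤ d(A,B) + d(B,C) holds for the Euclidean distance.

d(A,B) = √(1² + 5²) = √26 ≈ 5.099, d(B,C) = √(1² + 5²) = √26 ≈ 5.099, d(A,C) = √(0² + 0²) = √0 = 0.
d(A,C) = 0 ≤ 5.099 + 5.099 = 10.198. Triangle inequality is satisfied.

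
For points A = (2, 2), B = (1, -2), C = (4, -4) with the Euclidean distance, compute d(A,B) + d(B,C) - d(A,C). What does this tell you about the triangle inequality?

d(A,B) = √(1² + 4²) = √17 ≈ 4.1231, d(B,C) = √(3² + 2²) = √13 ≈ 3.6056, d(A,C) = √(2² + 6²) = √40 ≈ 6.3246.
d(A,B) + d(B,C) - d(A,C) = 4.1231 + 3.6056 - 6.3246 = 7.7287 - 6.3246 = 1.4041 (to 4 decimal places). This is ≥ 0, so the triangle inequality holds for these points.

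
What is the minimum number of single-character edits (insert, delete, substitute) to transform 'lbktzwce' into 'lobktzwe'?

Let D[i][j] be the edit distance between the first i characters of 'lbktzwce' and the first j characters of 'lobktzwe', with D[i][0] = i, D[0][j] = j, and D[i][j] = D[i-1][j-1] if the characters match, else 1 + min(D[i-1][j], D[i][j-1], D[i-1][j-1]). Filling the table (rows: prefixes of 'lbktzwce', columns: prefixes of 'lobktzwe'):
     ε  l  o  b  k  t  z  w  e
  ε  0  1  2  3  4  5  6  7  8
  l  1  0  1  2  3  4  5  6  7
  b  2  1  1  1  2  3  4  5  6
  k  3  2  2  2  1  2  3  4  5
  t  4  3  3  3  2  1  2  3  4
  z  5  4  4  4  3  2  1  2  3
  w  6  5  5  5  4  3  2  1  2
  c  7  6  6  6  5  4  3  2  2
  e  8  7  7  7  6  5  4  3  2
The bottom-right entry gives D[8][8] = 2, so no sequence of fewer than 2 edits works. Backtracking through the table gives one optimal edit sequence (2 edits):
  lbktzwce → lobktzwce (ins o @2)
  lobktzwce → lobktzwe (del c @8)
Edit distance = 2.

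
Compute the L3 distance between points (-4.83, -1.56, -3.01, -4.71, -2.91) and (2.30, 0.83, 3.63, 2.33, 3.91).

(Σ|x_i - y_i|^3)^(1/3) = (|-4.83 - 2.3|^3 + |-1.56 - 0.83|^3 + |-3.01 - 3.63|^3 + |-4.71 - 2.33|^3 + |-2.91 - 3.91|^3)^(1/3)
= (7.13^3 + 2.39^3 + 6.64^3 + 7.04^3 + 6.82^3)^(1/3) ≈ (362.4671 + 13.6519 + 292.7549 + 348.9137 + 317.2146)^(1/3) = (1335.0022)^(1/3) ≈ 11.011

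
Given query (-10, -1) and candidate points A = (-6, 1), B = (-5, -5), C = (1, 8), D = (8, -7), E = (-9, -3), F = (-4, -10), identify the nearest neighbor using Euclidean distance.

Distances: d(A) ≈ 4.4721, d(B) ≈ 6.4031, d(C) ≈ 14.2127, d(D) ≈ 18.9737, d(E) ≈ 2.2361, d(F) ≈ 10.8167. Nearest: E = (-9, -3) with distance 2.2361.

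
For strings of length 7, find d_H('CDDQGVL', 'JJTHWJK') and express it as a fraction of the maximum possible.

Differing positions: 1, 2, 3, 4, 5, 6, 7. Hamming distance = 7. The maximum possible Hamming distance for length-7 strings is 7, so d_H/7 = 7/7 = 1.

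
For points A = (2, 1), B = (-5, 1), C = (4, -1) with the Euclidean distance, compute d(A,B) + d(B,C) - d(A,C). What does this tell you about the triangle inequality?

d(A,B) = √(7² + 0²) = √49 = 7, d(B,C) = √(9² + 2²) = √85 ≈ 9.2195, d(A,C) = √(2² + 2²) = √8 ≈ 2.8284.
d(A,B) + d(B,C) - d(A,C) = 7 + 9.2195 - 2.8284 = 16.2195 - 2.8284 = 13.3911 (to 4 decimal places). This is ≥ 0, so the triangle inequality holds for these points.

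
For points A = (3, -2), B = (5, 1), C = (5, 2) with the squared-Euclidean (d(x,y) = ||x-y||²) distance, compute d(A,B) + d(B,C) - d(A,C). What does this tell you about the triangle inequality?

d(A,B) = 2² + 3² = 13, d(B,C) = 0² + 1² = 1, d(A,C) = 2² + 4² = 20.
d(A,B) + d(B,C) - d(A,C) = 13 + 1 - 20 = 14 - 20 = -6. This is < 0, so the triangle inequality FAILS for these points (squared-Euclidean is not a metric).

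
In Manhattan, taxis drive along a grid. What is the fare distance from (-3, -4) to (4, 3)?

Σ|x_i - y_i| = |-3 - 4| + |-4 - 3| = 7 + 7 = 14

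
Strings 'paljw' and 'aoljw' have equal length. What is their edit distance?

Let D[i][j] be the edit distance between the first i characters of 'paljw' and the first j characters of 'aoljw', with D[i][0] = i, D[0][j] = j, and D[i][j] = D[i-1][j-1] if the characters match, else 1 + min(D[i-1][j], D[i][j-1], D[i-1][j-1]). Filling the table (rows: prefixes of 'paljw', columns: prefixes of 'aoljw'):
     ε  a  o  l  j  w
  ε  0  1  2  3  4  5
  p  1  1  2  3  4  5
  a  2  1  2  3  4  5
  l  3  2  2  2  3  4
  j  4  3  3  3  2  3
  w  5  4  4  4  3  2
The bottom-right entry gives D[5][5] = 2, so no sequence of fewer than 2 edits works. Backtracking through the table gives one optimal edit sequence (2 edits):
  paljw → aaljw (sub p→a @1)
  aaljw → aoljw (sub a→o @2)
Edit distance = 2.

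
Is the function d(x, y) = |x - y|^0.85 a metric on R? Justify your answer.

Yes. With 0 < p = 0.85 ≤ 1, d(x,y) = |x-y|^0.85 is a metric on R. Non-negativity and symmetry are immediate; |x-y|^0.85 = 0 ⟺ |x-y| = 0 ⟺ x = y. For the triangle inequality, the function t ↦ t^0.85 is subadditive on [0,∞) when p ≤ 1, so |x-z|^0.85 ≤ (|x-y| + |y-z|)^0.85 ≤ |x-y|^0.85 + |y-z|^0.85.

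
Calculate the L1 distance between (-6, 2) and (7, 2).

Σ|x_i - y_i| = |-6 - 7| + |2 - 2| = 13 + 0 = 13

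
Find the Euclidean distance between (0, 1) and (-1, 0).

√(Σ(x_i - y_i)²) = √((0 - (-1))² + (1 - 0)²)
= √(1² + 1²) = √(1 + 1) = √2 ≈ 1.4142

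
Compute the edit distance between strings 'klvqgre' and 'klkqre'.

Let D[i][j] be the edit distance between the first i characters of 'klvqgre' and the first j characters of 'klkqre', with D[i][0] = i, D[0][j] = j, and D[i][j] = D[i-1][j-1] if the characters match, else 1 + min(D[i-1][j], D[i][j-1], D[i-1][j-1]). Filling the table (rows: prefixes of 'klvqgre', columns: prefixes of 'klkqre'):
     ε  k  l  k  q  r  e
  ε  0  1  2  3  4  5  6
  k  1  0  1  2  3  4  5
  l  2  1  0  1  2  3  4
  v  3  2  1  1  2  3  4
  q  4  3  2  2  1  2  3
  g  5  4  3  3  2  2  3
  r  6  5  4  4  3  2  3
  e  7  6  5  5  4  3  2
The bottom-right entry gives D[7][6] = 2, so no sequence of fewer than 2 edits works. Backtracking through the table gives one optimal edit sequence (2 edits):
  klvqgre → klkqgre (sub v→k @3)
  klkqgre → klkqre (del g @5)
Edit distance = 2.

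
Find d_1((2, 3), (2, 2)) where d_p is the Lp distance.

Σ|x_i - y_i| = |2 - 2| + |3 - 2| = 0 + 1 = 1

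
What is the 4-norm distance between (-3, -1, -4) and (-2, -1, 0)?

(Σ|x_i - y_i|^4)^(1/4) = (|-3 - (-2)|^4 + |-1 - (-1)|^4 + |-4 - 0|^4)^(1/4)
= (1^4 + 0^4 + 4^4)^(1/4) = (1 + 0 + 256)^(1/4) = (257)^(1/4) ≈ 4.0039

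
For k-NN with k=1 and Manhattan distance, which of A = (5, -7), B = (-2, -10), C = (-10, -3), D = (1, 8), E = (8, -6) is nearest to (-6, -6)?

Distances: d(A) = 12, d(B) = 8, d(C) = 7, d(D) = 21, d(E) = 14. Nearest: C = (-10, -3) with distance 7.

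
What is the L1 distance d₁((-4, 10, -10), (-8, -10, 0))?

Σ|x_i - y_i| = |-4 - (-8)| + |10 - (-10)| + |-10 - 0| = 4 + 20 + 10 = 34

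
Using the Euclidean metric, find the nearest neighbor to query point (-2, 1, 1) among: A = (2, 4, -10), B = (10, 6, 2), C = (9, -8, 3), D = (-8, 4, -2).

Distances: d(A) ≈ 12.083, d(B) ≈ 13.0384, d(C) ≈ 14.3527, d(D) ≈ 7.3485. Nearest: D = (-8, 4, -2) with distance 7.3485.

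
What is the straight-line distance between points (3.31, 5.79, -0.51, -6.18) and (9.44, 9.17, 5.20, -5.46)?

√(Σ(x_i - y_i)²) = √((3.31 - 9.44)² + (5.79 - 9.17)² + (-0.51 - 5.2)² + (-6.18 - (-5.46))²)
= √((-6.13)² + (-3.38)² + (-5.71)² + (-0.72)²) = √(37.5769 + 11.4244 + 32.6041 + 0.5184) = √82.1238 ≈ 9.0622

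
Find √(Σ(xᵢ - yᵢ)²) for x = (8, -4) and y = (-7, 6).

√(Σ(x_i - y_i)²) = √((8 - (-7))² + (-4 - 6)²)
= √(15² + (-10)²) = √(225 + 100) = √325 ≈ 18.0278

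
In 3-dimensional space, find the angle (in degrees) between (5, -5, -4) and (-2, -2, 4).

With u = (5, -5, -4), v = (-2, -2, 4):
u·v = 5·(-2) + (-5)·(-2) + (-4)·4 = (-10) + 10 + (-16) = -16.
|u| = √(5² + (-5)² + (-4)²) = √66, |v| = √((-2)² + (-2)² + 4²) = √24, so |u||v| = √(66·24) = √1584.
cos θ = (u·v)/(|u||v|) = -16/√1584 ≈ -0.402015
θ = arccos(-0.402015) ≈ 113.7°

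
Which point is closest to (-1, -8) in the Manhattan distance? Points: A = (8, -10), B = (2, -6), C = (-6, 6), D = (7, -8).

Distances: d(A) = 11, d(B) = 5, d(C) = 19, d(D) = 8. Nearest: B = (2, -6) with distance 5.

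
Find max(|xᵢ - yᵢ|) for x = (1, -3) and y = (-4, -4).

max(|x_i - y_i|) = max(|1 - (-4)|, |-3 - (-4)|) = max(5, 1) = 5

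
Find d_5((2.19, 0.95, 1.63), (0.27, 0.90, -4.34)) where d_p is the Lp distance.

(Σ|x_i - y_i|^5)^(1/5) = (|2.19 - 0.27|^5 + |0.95 - 0.9|^5 + |1.63 - (-4.34)|^5)^(1/5)
= (1.92^5 + 0.05^5 + 5.97^5)^(1/5) ≈ (26.0919 + 0 + 7583.5343)^(1/5) = (7609.6262)^(1/5) ≈ 5.9741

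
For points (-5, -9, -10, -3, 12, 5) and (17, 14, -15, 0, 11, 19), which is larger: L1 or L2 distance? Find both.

L1 = |-5 - 17| + |-9 - 14| + |-10 - (-15)| + |-3 - 0| + |12 - 11| + |5 - 19| = 22 + 23 + 5 + 3 + 1 + 14 = 68
L2 = √(22² + 23² + 5² + 3² + 1² + 14²) = √1244 ≈ 35.2704
L1 ≥ L2 always (equality iff movement is along one axis); L1 > L2 here.
Ratio L1/L2 = 68/√1244 ≈ 1.928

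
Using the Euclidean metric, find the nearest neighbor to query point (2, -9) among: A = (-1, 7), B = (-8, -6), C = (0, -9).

Distances: d(A) ≈ 16.2788, d(B) ≈ 10.4403, d(C) = 2. Nearest: C = (0, -9) with distance 2.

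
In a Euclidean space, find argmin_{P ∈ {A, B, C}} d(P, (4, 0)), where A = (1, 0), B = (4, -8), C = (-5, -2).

Distances: d(A) = 3, d(B) = 8, d(C) ≈ 9.2195. Nearest: A = (1, 0) with distance 3.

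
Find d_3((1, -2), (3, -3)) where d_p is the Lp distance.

(Σ|x_i - y_i|^3)^(1/3) = (|1 - 3|^3 + |-2 - (-3)|^3)^(1/3)
= (2^3 + 1^3)^(1/3) = (8 + 1)^(1/3) = (9)^(1/3) ≈ 2.0801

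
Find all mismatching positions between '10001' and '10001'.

Differing positions: none. Hamming distance = 0.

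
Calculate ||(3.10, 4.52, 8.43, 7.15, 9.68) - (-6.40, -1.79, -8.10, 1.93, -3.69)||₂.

√(Σ(x_i - y_i)²) = √((3.1 - (-6.4))² + (4.52 - (-1.79))² + (8.43 - (-8.1))² + (7.15 - 1.93)² + (9.68 - (-3.69))²)
= √(9.5² + 6.31² + 16.53² + 5.22² + 13.37²) = √(90.25 + 39.8161 + 273.2409 + 27.2484 + 178.7569) = √609.3123 ≈ 24.6843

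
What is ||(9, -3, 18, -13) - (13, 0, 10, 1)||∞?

max(|x_i - y_i|) = max(|9 - 13|, |-3 - 0|, |18 - 10|, |-13 - 1|) = max(4, 3, 8, 14) = 14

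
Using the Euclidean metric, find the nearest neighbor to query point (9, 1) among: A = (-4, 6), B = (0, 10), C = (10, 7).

Distances: d(A) ≈ 13.9284, d(B) ≈ 12.7279, d(C) ≈ 6.0828. Nearest: C = (10, 7) with distance 6.0828.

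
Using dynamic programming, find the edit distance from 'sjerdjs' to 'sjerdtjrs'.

Let D[i][j] be the edit distance between the first i characters of 'sjerdjs' and the first j characters of 'sjerdtjrs', with D[i][0] = i, D[0][j] = j, and D[i][j] = D[i-1][j-1] if the characters match, else 1 + min(D[i-1][j], D[i][j-1], D[i-1][j-1]). Filling the table (rows: prefixes of 'sjerdjs', columns: prefixes of 'sjerdtjrs'):
     ε  s  j  e  r  d  t  j  r  s
  ε  0  1  2  3  4  5  6  7  8  9
  s  1  0  1  2  3  4  5  6  7  8
  j  2  1  0  1  2  3  4  5  6  7
  e  3  2  1  0  1  2  3  4  5  6
  r  4  3  2  1  0  1  2  3  4  5
  d  5  4  3  2  1  0  1  2  3  4
  j  6  5  4  3  2  1  1  1  2  3
  s  7  6  5  4  3  2  2  2  2  2
The bottom-right entry gives D[7][9] = 2, so no sequence of fewer than 2 edits works. Backtracking through the table gives one optimal edit sequence (2 edits):
  sjerdjs → sjerdtjs (ins t @6)
  sjerdtjs → sjerdtjrs (ins r @8)
Edit distance = 2.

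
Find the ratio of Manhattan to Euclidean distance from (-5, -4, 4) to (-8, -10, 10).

L1 = |-5 - (-8)| + |-4 - (-10)| + |4 - 10| = 3 + 6 + 6 = 15
L2 = √(3² + 6² + 6²) = √81 = 9
L1 ≥ L2 always (equality iff movement is along one axis); L1 > L2 here.
Ratio L1/L2 = 15/9 ≈ 1.6667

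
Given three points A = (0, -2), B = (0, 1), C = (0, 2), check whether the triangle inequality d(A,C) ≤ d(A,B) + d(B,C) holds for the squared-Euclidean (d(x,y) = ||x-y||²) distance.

d(A,B) = 0² + 3² = 9, d(B,C) = 0² + 1² = 1, d(A,C) = 0² + 4² = 16.
d(A,C) = 16 > 9 + 1 = 10. Triangle inequality is VIOLATED. (Squared-Euclidean is not a metric — this is a counterexample.)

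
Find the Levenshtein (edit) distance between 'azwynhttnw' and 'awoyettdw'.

Let D[i][j] be the edit distance between the first i characters of 'azwynhttnw' and the first j characters of 'awoyettdw', with D[i][0] = i, D[0][j] = j, and D[i][j] = D[i-1][j-1] if the characters match, else 1 + min(D[i-1][j], D[i][j-1], D[i-1][j-1]). Filling the table (rows: prefixes of 'azwynhttnw', columns: prefixes of 'awoyettdw'):
     ε  a  w  o  y  e  t  t  d  w
  ε  0  1  2  3  4  5  6  7  8  9
  a  1  0  1  2  3  4  5  6  7  8
  z  2  1  1  2  3  4  5  6  7  8
  w  3  2  1  2  3  4  5  6  7  7
  y  4  3  2  2  2  3  4  5  6  7
  n  5  4  3  3  3  3  4  5  6  7
  h  6  5  4  4  4  4  4  5  6  7
  t  7  6  5  5  5  5  4  4  5  6
  t  8  7  6  6  6  6  5  4  5  6
  n  9  8  7  7  7  7  6  5  5  6
  w 10  9  8  8  8  8  7  6  6  5
The bottom-right entry gives D[10][9] = 5, so no sequence of fewer than 5 edits works. Backtracking through the table gives one optimal edit sequence (5 edits):
  azwynhttnw → awynhttnw (del z @2)
  awynhttnw → awonhttnw (sub y→o @3)
  awonhttnw → awoyhttnw (sub n→y @4)
  awoyhttnw → awoyettnw (sub h→e @5)
  awoyettnw → awoyettdw (sub n→d @8)
Edit distance = 5.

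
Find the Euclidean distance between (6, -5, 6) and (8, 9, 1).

√(Σ(x_i - y_i)²) = √((6 - 8)² + (-5 - 9)² + (6 - 1)²)
= √((-2)² + (-14)² + 5²) = √(4 + 196 + 25) = √225 = 15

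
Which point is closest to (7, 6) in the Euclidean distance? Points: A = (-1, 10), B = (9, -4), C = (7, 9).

Distances: d(A) ≈ 8.9443, d(B) ≈ 10.198, d(C) = 3. Nearest: C = (7, 9) with distance 3.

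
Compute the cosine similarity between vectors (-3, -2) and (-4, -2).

With u = (-3, -2), v = (-4, -2):
u·v = (-3)·(-4) + (-2)·(-2) = 12 + 4 = 16.
|u| = √((-3)² + (-2)²) = √13, |v| = √((-4)² + (-2)²) = √20, so |u||v| = √(13·20) = √260.
cos θ = (u·v)/(|u||v|) = 16/√260 ≈ 0.9923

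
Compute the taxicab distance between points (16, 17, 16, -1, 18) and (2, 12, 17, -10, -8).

Σ|x_i - y_i| = |16 - 2| + |17 - 12| + |16 - 17| + |-1 - (-10)| + |18 - (-8)| = 14 + 5 + 1 + 9 + 26 = 55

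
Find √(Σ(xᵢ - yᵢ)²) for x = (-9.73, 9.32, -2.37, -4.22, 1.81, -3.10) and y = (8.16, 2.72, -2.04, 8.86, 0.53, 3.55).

√(Σ(x_i - y_i)²) = √((-9.73 - 8.16)² + (9.32 - 2.72)² + (-2.37 - (-2.04))² + (-4.22 - 8.86)² + (1.81 - 0.53)² + (-3.1 - 3.55)²)
= √((-17.89)² + 6.6² + (-0.33)² + (-13.08)² + 1.28² + (-6.65)²) = √(320.0521 + 43.56 + 0.1089 + 171.0864 + 1.6384 + 44.2225) = √580.6683 ≈ 24.0971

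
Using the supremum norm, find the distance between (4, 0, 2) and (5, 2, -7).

max(|x_i - y_i|) = max(|4 - 5|, |0 - 2|, |2 - (-7)|) = max(1, 2, 9) = 9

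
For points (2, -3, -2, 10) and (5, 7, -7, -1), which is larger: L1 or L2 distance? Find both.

L1 = |2 - 5| + |-3 - 7| + |-2 - (-7)| + |10 - (-1)| = 3 + 10 + 5 + 11 = 29
L2 = √(3² + 10² + 5² + 11²) = √255 ≈ 15.9687
L1 ≥ L2 always (equality iff movement is along one axis); L1 > L2 here.
Ratio L1/L2 = 29/√255 ≈ 1.8161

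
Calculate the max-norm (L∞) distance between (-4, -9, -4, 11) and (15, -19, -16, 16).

max(|x_i - y_i|) = max(|-4 - 15|, |-9 - (-19)|, |-4 - (-16)|, |11 - 16|) = max(19, 10, 12, 5) = 19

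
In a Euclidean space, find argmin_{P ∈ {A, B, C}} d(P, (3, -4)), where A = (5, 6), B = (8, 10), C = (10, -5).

Distances: d(A) ≈ 10.198, d(B) ≈ 14.8661, d(C) ≈ 7.0711. Nearest: C = (10, -5) with distance 7.0711.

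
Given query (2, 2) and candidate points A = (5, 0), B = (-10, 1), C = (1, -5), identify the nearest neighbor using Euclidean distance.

Distances: d(A) ≈ 3.6056, d(B) ≈ 12.0416, d(C) ≈ 7.0711. Nearest: A = (5, 0) with distance 3.6056.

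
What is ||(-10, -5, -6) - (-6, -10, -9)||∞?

max(|x_i - y_i|) = max(|-10 - (-6)|, |-5 - (-10)|, |-6 - (-9)|) = max(4, 5, 3) = 5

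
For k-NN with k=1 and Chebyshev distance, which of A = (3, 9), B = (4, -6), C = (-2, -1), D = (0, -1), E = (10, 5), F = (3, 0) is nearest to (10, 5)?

Distances: d(A) = 7, d(B) = 11, d(C) = 12, d(D) = 10, d(E) = 0, d(F) = 7. Nearest: E = (10, 5) with distance 0.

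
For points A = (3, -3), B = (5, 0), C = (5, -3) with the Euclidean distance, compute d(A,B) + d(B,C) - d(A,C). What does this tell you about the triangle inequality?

d(A,B) = √(2² + 3²) = √13 ≈ 3.6056, d(B,C) = √(0² + 3²) = √9 = 3, d(A,C) = √(2² + 0²) = √4 = 2.
d(A,B) + d(B,C) - d(A,C) = 3.6056 + 3 - 2 = 6.6056 - 2 = 4.6056 (to 4 decimal places). This is ≥ 0, so the triangle inequality holds for these points.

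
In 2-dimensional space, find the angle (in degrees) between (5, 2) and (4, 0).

With u = (5, 2), v = (4, 0):
u·v = 5·4 + 2·0 = 20 + 0 = 20.
|u| = √(5² + 2²) = √29, |v| = √(4² + 0²) = √16, so |u||v| = √(29·16) = √464.
cos θ = (u·v)/(|u||v|) = 20/√464 ≈ 0.928477
θ = arccos(0.928477) ≈ 21.8°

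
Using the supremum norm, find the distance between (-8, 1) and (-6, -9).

max(|x_i - y_i|) = max(|-8 - (-6)|, |1 - (-9)|) = max(2, 10) = 10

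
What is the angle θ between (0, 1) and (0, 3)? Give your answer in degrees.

With u = (0, 1), v = (0, 3):
u·v = 0·0 + 1·3 = 0 + 3 = 3.
|u| = √(0² + 1²) = √1, |v| = √(0² + 3²) = √9, so |u||v| = √(1·9) = √9 = 3.
cos θ = (u·v)/(|u||v|) = 3/3 = 1 (the vectors are parallel, pointing the same way)
θ = arccos(1) = 0°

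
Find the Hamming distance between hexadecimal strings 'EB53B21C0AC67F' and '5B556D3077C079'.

Differing positions: 1, 4, 5, 6, 7, 8, 9, 10, 12, 14. Hamming distance = 10.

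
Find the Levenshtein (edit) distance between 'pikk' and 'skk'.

Let D[i][j] be the edit distance between the first i characters of 'pikk' and the first j characters of 'skk', with D[i][0] = i, D[0][j] = j, and D[i][j] = D[i-1][j-1] if the characters match, else 1 + min(D[i-1][j], D[i][j-1], D[i-1][j-1]). Filling the table (rows: prefixes of 'pikk', columns: prefixes of 'skk'):
     ε  s  k  k
  ε  0  1  2  3
  p  1  1  2  3
  i  2  2  2  3
  k  3  3  2  2
  k  4  4  3  2
The bottom-right entry gives D[4][3] = 2, so no sequence of fewer than 2 edits works. Backtracking through the table gives one optimal edit sequence (2 edits):
  pikk → ikk (del p @1)
  ikk → skk (sub i→s @1)
Edit distance = 2.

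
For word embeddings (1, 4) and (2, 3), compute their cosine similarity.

With u = (1, 4), v = (2, 3):
u·v = 1·2 + 4·3 = 2 + 12 = 14.
|u| = √(1² + 4²) = √17, |v| = √(2² + 3²) = √13, so |u||v| = √(17·13) = √221.
cos θ = (u·v)/(|u||v|) = 14/√221 ≈ 0.9417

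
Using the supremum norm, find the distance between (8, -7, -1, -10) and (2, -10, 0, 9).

max(|x_i - y_i|) = max(|8 - 2|, |-7 - (-10)|, |-1 - 0|, |-10 - 9|) = max(6, 3, 1, 19) = 19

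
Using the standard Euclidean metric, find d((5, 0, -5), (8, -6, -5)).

√(Σ(x_i - y_i)²) = √((5 - 8)² + (0 - (-6))² + (-5 - (-5))²)
= √((-3)² + 6² + 0²) = √(9 + 36 + 0) = √45 ≈ 6.7082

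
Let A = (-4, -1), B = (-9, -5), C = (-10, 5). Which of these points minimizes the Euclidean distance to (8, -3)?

Distances: d(A) ≈ 12.1655, d(B) ≈ 17.1172, d(C) ≈ 19.6977. Nearest: A = (-4, -1) with distance 12.1655.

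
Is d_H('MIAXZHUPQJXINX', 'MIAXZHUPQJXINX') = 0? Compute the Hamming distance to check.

Differing positions: none. Hamming distance = 0, so the claim is true.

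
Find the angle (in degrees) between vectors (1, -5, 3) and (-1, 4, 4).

With u = (1, -5, 3), v = (-1, 4, 4):
u·v = 1·(-1) + (-5)·4 + 3·4 = (-1) + (-20) + 12 = -9.
|u| = √(1² + (-5)² + 3²) = √35, |v| = √((-1)² + 4² + 4²) = √33, so |u||v| = √(35·33) = √1155.
cos θ = (u·v)/(|u||v|) = -9/√1155 ≈ -0.26482
θ = arccos(-0.26482) ≈ 105.36°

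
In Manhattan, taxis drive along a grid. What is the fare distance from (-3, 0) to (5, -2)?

Σ|x_i - y_i| = |-3 - 5| + |0 - (-2)| = 8 + 2 = 10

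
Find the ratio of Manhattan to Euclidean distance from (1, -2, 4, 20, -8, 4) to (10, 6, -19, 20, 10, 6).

L1 = |1 - 10| + |-2 - 6| + |4 - (-19)| + |20 - 20| + |-8 - 10| + |4 - 6| = 9 + 8 + 23 + 0 + 18 + 2 = 60
L2 = √(9² + 8² + 23² + 0² + 18² + 2²) = √1002 ≈ 31.6544
L1 ≥ L2 always (equality iff movement is along one axis); L1 > L2 here.
Ratio L1/L2 = 60/√1002 ≈ 1.8955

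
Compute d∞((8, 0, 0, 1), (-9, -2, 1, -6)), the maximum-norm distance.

max(|x_i - y_i|) = max(|8 - (-9)|, |0 - (-2)|, |0 - 1|, |1 - (-6)|) = max(17, 2, 1, 7) = 17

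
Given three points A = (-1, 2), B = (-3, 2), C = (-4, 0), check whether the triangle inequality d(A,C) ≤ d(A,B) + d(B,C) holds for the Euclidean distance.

d(A,B) = √(2² + 0²) = √4 = 2, d(B,C) = √(1² + 2²) = √5 ≈ 2.2361, d(A,C) = √(3² + 2²) = √13 ≈ 3.6056.
d(A,C) ≈ 3.6056 ≤ 2 + 2.2361 = 4.2361. Triangle inequality is satisfied.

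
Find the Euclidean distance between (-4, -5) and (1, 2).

√(Σ(x_i - y_i)²) = √((-4 - 1)² + (-5 - 2)²)
= √((-5)² + (-7)²) = √(25 + 49) = √74 ≈ 8.6023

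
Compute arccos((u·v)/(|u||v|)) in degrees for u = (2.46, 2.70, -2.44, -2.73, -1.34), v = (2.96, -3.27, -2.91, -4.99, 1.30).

With u = (2.46, 2.70, -2.44, -2.73, -1.34), v = (2.96, -3.27, -2.91, -4.99, 1.30):
u·v = 2.46·2.96 + 2.7·(-3.27) + (-2.44)·(-2.91) + (-2.73)·(-4.99) + (-1.34)·1.3 = 7.2816 + (-8.829) + 7.1004 + 13.6227 + (-1.742) = 17.4337.
|u| = √(2.46² + 2.7² + (-2.44)² + (-2.73)² + (-1.34)²) = √(6.0516 + 7.29 + 5.9536 + 7.4529 + 1.7956) = √28.5437, |v| = √(2.96² + (-3.27)² + (-2.91)² + (-4.99)² + 1.3²) = √(8.7616 + 10.6929 + 8.4681 + 24.9001 + 1.69) = √54.5127.
cos θ = (u·v)/(|u||v|) = 17.4337/(√28.5437·√54.5127) ≈ 0.441963
θ = arccos(0.441963) ≈ 63.77°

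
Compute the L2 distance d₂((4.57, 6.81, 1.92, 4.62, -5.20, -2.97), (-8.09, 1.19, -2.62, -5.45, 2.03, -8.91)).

√(Σ(x_i - y_i)²) = √((4.57 - (-8.09))² + (6.81 - 1.19)² + (1.92 - (-2.62))² + (4.62 - (-5.45))² + (-5.2 - 2.03)² + (-2.97 - (-8.91))²)
= √(12.66² + 5.62² + 4.54² + 10.07² + (-7.23)² + 5.94²) = √(160.2756 + 31.5844 + 20.6116 + 101.4049 + 52.2729 + 35.2836) = √401.433 ≈ 20.0358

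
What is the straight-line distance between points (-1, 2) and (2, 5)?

√(Σ(x_i - y_i)²) = √((-1 - 2)² + (2 - 5)²)
= √((-3)² + (-3)²) = √(9 + 9) = √18 ≈ 4.2426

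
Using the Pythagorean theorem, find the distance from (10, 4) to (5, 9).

√(Σ(x_i - y_i)²) = √((10 - 5)² + (4 - 9)²)
= √(5² + (-5)²) = √(25 + 25) = √50 ≈ 7.0711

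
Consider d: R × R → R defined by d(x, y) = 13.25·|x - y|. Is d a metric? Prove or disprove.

Yes. Since |x - y| is a metric on R and 13.25 > 0, the positive scalar multiple 13.25·|x - y| is also a metric: scaling by a positive constant preserves non-negativity, identity (d=0 ⟺ |x-y|=0 ⟺ x=y), symmetry, and the triangle inequality.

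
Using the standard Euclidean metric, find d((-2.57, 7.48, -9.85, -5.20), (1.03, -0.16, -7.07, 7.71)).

√(Σ(x_i - y_i)²) = √((-2.57 - 1.03)² + (7.48 - (-0.16))² + (-9.85 - (-7.07))² + (-5.2 - 7.71)²)
= √((-3.6)² + 7.64² + (-2.78)² + (-12.91)²) = √(12.96 + 58.3696 + 7.7284 + 166.6681) = √245.7261 ≈ 15.6757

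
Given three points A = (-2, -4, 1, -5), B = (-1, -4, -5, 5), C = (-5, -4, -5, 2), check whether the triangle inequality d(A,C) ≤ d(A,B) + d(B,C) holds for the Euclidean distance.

d(A,B) = √(1² + 0² + 6² + 10²) = √137 ≈ 11.7047, d(B,C) = √(4² + 0² + 0² + 3²) = √25 = 5, d(A,C) = √(3² + 0² + 6² + 7²) = √94 ≈ 9.6954.
d(A,C) ≈ 9.6954 ≤ 11.7047 + 5 = 16.7047. Triangle inequality is satisfied.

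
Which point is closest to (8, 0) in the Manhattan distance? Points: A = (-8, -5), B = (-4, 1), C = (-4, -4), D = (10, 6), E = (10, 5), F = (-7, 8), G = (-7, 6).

Distances: d(A) = 21, d(B) = 13, d(C) = 16, d(D) = 8, d(E) = 7, d(F) = 23, d(G) = 21. Nearest: E = (10, 5) with distance 7.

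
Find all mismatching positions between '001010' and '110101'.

Differing positions: 1, 2, 3, 4, 5, 6. Hamming distance = 6.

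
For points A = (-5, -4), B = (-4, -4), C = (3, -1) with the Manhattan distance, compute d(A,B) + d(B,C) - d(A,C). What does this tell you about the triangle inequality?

d(A,B) = 1 + 0 = 1, d(B,C) = 7 + 3 = 10, d(A,C) = 8 + 3 = 11.
d(A,B) + d(B,C) - d(A,C) = 1 + 10 - 11 = 11 - 11 = 0. This is ≥ 0, so the triangle inequality holds for these points.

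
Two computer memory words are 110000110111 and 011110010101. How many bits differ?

Differing positions: 1, 3, 4, 5, 7, 11. Hamming distance = 6.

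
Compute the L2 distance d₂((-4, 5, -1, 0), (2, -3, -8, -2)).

√(Σ(x_i - y_i)²) = √((-4 - 2)² + (5 - (-3))² + (-1 - (-8))² + (0 - (-2))²)
= √((-6)² + 8² + 7² + 2²) = √(36 + 64 + 49 + 4) = √153 ≈ 12.3693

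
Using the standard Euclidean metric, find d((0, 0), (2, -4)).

√(Σ(x_i - y_i)²) = √((0 - 2)² + (0 - (-4))²)
= √((-2)² + 4²) = √(4 + 16) = √20 ≈ 4.4721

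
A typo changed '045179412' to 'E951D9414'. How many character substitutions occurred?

Differing positions: 1, 2, 5, 9. Hamming distance = 4.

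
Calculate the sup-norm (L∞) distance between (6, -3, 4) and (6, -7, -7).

max(|x_i - y_i|) = max(|6 - 6|, |-3 - (-7)|, |4 - (-7)|) = max(0, 4, 11) = 11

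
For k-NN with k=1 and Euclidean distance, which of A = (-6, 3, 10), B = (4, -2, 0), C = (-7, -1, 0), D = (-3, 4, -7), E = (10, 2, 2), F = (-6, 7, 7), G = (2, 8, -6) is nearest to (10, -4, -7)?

Distances: d(A) ≈ 24.3721, d(B) ≈ 9.434, d(C) ≈ 18.6279, d(D) ≈ 15.2643, d(E) ≈ 10.8167, d(F) ≈ 23.9374, d(G) ≈ 14.4568. Nearest: B = (4, -2, 0) with distance 9.434.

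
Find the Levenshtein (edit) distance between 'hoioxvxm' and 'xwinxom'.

Let D[i][j] be the edit distance between the first i characters of 'hoioxvxm' and the first j characters of 'xwinxom', with D[i][0] = i, D[0][j] = j, and D[i][j] = D[i-1][j-1] if the characters match, else 1 + min(D[i-1][j], D[i][j-1], D[i-1][j-1]). Filling the table (rows: prefixes of 'hoioxvxm', columns: prefixes of 'xwinxom'):
     ε  x  w  i  n  x  o  m
  ε  0  1  2  3  4  5  6  7
  h  1  1  2  3  4  5  6  7
  o  2  2  2  3  4  5  5  6
  i  3  3  3  2  3  4  5  6
  o  4  4  4  3  3  4  4  5
  x  5  4  5  4  4  3  4  5
  v  6  5  5  5  5  4  4  5
  x  7  6  6  6  6  5  5  5
  m  8  7  7  7  7  6  6  5
The bottom-right entry gives D[8][7] = 5, so no sequence of fewer than 5 edits works. Backtracking through the table gives one optimal edit sequence (5 edits):
  hoioxvxm → xoioxvxm (sub h→x @1)
  xoioxvxm → xwioxvxm (sub o→w @2)
  xwioxvxm → xwinxvxm (sub o→n @4)
  xwinxvxm → xwinxxm (del v @6)
  xwinxxm → xwinxom (sub x→o @6)
Edit distance = 5.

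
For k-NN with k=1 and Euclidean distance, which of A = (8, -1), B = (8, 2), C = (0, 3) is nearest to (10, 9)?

Distances: d(A) ≈ 10.198, d(B) ≈ 7.2801, d(C) ≈ 11.6619. Nearest: B = (8, 2) with distance 7.2801.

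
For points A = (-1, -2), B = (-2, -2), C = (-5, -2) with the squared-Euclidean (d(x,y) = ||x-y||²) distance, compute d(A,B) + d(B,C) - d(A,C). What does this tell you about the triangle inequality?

d(A,B) = 1² + 0² = 1, d(B,C) = 3² + 0² = 9, d(A,C) = 4² + 0² = 16.
d(A,B) + d(B,C) - d(A,C) = 1 + 9 - 16 = 10 - 16 = -6. This is < 0, so the triangle inequality FAILS for these points (squared-Euclidean is not a metric).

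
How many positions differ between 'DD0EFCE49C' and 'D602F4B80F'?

Differing positions: 2, 4, 6, 7, 8, 9, 10. Hamming distance = 7.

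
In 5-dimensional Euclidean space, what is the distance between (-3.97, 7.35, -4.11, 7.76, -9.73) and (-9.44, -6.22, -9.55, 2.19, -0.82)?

√(Σ(x_i - y_i)²) = √((-3.97 - (-9.44))² + (7.35 - (-6.22))² + (-4.11 - (-9.55))² + (7.76 - 2.19)² + (-9.73 - (-0.82))²)
= √(5.47² + 13.57² + 5.44² + 5.57² + (-8.91)²) = √(29.9209 + 184.1449 + 29.5936 + 31.0249 + 79.3881) = √354.0724 ≈ 18.8168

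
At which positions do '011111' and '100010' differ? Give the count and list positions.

Differing positions: 1, 2, 3, 4, 6. Hamming distance = 5.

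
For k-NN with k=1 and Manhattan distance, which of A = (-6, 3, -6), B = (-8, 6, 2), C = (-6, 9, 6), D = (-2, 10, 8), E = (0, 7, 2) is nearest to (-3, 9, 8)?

Distances: d(A) = 23, d(B) = 14, d(C) = 5, d(D) = 2, d(E) = 11. Nearest: D = (-2, 10, 8) with distance 2.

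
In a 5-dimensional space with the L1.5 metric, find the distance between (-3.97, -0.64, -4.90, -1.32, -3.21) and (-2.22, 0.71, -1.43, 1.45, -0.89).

(Σ|x_i - y_i|^1.5)^(1/1.5) = (|-3.97 - (-2.22)|^1.5 + |-0.64 - 0.71|^1.5 + |-4.9 - (-1.43)|^1.5 + |-1.32 - 1.45|^1.5 + |-3.21 - (-0.89)|^1.5)^(1/1.5)
= (1.75^1.5 + 1.35^1.5 + 3.47^1.5 + 2.77^1.5 + 2.32^1.5)^(1/1.5) ≈ (2.315 + 1.5686 + 6.4639 + 4.6102 + 3.5337)^(1/1.5) = (18.4914)^(1/1.5) ≈ 6.9927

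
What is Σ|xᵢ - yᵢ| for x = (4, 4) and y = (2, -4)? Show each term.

Σ|x_i - y_i| = |4 - 2| + |4 - (-4)| = 2 + 8 = 10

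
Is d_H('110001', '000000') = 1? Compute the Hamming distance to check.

Differing positions: 1, 2, 6. Hamming distance = 3, so the claim that d_H = 1 is false.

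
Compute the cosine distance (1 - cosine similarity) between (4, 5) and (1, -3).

With u = (4, 5), v = (1, -3):
u·v = 4·1 + 5·(-3) = 4 + (-15) = -11.
|u| = √(4² + 5²) = √41, |v| = √(1² + (-3)²) = √10, so |u||v| = √(41·10) = √410.
cos θ = (u·v)/(|u||v|) = -11/√410 ≈ -0.5433
Cosine distance = 1 - cos θ ≈ 1 - (-0.5433) = 1.5433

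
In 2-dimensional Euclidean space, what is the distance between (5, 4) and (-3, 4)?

√(Σ(x_i - y_i)²) = √((5 - (-3))² + (4 - 4)²)
= √(8² + 0²) = √(64 + 0) = √64 = 8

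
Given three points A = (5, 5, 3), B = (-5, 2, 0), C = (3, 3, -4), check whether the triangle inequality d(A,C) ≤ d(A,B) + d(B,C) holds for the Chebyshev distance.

d(A,B) = max(10, 3, 3) = 10, d(B,C) = max(8, 1, 4) = 8, d(A,C) = max(2, 2, 7) = 7.
d(A,C) = 7 ≤ 10 + 8 = 18. Triangle inequality is satisfied.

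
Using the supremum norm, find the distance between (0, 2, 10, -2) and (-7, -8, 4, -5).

max(|x_i - y_i|) = max(|0 - (-7)|, |2 - (-8)|, |10 - 4|, |-2 - (-5)|) = max(7, 10, 6, 3) = 10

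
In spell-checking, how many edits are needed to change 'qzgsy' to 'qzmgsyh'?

Let D[i][j] be the edit distance between the first i characters of 'qzgsy' and the first j characters of 'qzmgsyh', with D[i][0] = i, D[0][j] = j, and D[i][j] = D[i-1][j-1] if the characters match, else 1 + min(D[i-1][j], D[i][j-1], D[i-1][j-1]). Filling the table (rows: prefixes of 'qzgsy', columns: prefixes of 'qzmgsyh'):
     ε  q  z  m  g  s  y  h
  ε  0  1  2  3  4  5  6  7
  q  1  0  1  2  3  4  5  6
  z  2  1  0  1  2  3  4  5
  g  3  2  1  1  1  2  3  4
  s  4  3  2  2  2  1  2  3
  y  5  4  3  3  3  2  1  2
The bottom-right entry gives D[5][7] = 2, so no sequence of fewer than 2 edits works. Backtracking through the table gives one optimal edit sequence (2 edits):
  qzgsy → qzmgsy (ins m @3)
  qzmgsy → qzmgsyh (ins h @7)
Edit distance = 2.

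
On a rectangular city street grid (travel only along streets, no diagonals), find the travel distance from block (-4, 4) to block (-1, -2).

Σ|x_i - y_i| = |-4 - (-1)| + |4 - (-2)| = 3 + 6 = 9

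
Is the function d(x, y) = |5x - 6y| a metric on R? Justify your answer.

No. d fails symmetry: d(8, 1) = |5·8 - 6·1| = |34| = 34, but d(1, 8) = |5·1 - 6·8| = |-43| = 43. Since 34 ≠ 43, d(x,y) ≠ d(y,x) in general.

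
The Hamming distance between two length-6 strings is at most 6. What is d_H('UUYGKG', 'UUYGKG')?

Differing positions: none. Hamming distance = 0. The maximum possible Hamming distance for length-6 strings is 6, so d_H/6 = 0/6 = 0.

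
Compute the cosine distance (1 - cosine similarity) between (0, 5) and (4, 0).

With u = (0, 5), v = (4, 0):
u·v = 0·4 + 5·0 = 0 + 0 = 0.
|u| = √(0² + 5²) = √25, |v| = √(4² + 0²) = √16, so |u||v| = √(25·16) = √400 = 20.
cos θ = (u·v)/(|u||v|) = 0/20 = 0
Cosine distance = 1 - cos θ = 1 - 0 = 1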